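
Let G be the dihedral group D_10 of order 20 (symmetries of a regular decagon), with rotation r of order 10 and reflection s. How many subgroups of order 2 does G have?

|G| = 20 and 2 | 20, so subgroups of order 2 are possible by Lagrange.
The subgroups of order 2 are: {e, r^2s}; {e, r^3s}; {e, r^4s}; {e, r^5}; … (11 in all).
So G has 11 subgroups of order 2.

11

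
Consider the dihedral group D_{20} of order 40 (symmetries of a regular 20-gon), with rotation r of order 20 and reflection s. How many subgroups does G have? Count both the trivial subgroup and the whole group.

48

|G| = 40, so by Lagrange every subgroup order divides 40. Divisors: 1, 2, 4, 5, 8, 10, 20, 40.
Subgroups by order — order 1: 1; order 2: 21; order 4: 11; order 5: 1; order 8: 5; order 10: 5; order 20: 3; order 40: 1.
Total: 1 + 21 + 11 + 1 + 5 + 5 + 3 + 1 = 48.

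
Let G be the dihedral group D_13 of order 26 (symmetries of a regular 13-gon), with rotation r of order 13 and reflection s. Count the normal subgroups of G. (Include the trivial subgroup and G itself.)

G has 16 subgroups. Checking conjugation-invariance by order — order 1: 1/1 normal; order 2: 0/13 normal; order 13: 1/1 normal; order 26: 1/1 normal.
Total normal subgroups: 3.

3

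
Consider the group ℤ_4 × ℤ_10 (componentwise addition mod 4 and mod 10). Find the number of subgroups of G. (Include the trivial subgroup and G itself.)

16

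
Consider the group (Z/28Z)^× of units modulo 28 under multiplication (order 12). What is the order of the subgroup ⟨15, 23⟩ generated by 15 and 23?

6

|⟨15⟩| = 2 and |⟨23⟩| = 6, so |H| is a multiple of lcm(2, 6) = 6 and divides |G| = 12.
Closing under the operation: H = {1, 9, 11, 15, 23, 25}, so |H| = 6.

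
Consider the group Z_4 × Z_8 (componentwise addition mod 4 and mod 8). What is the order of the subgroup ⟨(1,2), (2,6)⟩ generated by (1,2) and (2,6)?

16

|⟨(1,2)⟩| = 4 and |⟨(2,6)⟩| = 4, so |H| is a multiple of lcm(4, 4) = 4 and divides |G| = 32.
Closing under the operation: H = {(0,0), (0,2), (0,4), (0,6), (1,0), (1,2), (1,4), (1,6), (2,0), (2,2), (2,4), (2,6), (3,0), (3,2), (3,4), (3,6)}, so |H| = 16.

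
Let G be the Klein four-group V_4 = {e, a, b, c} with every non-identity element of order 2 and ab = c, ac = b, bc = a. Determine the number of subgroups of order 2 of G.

3

|G| = 4 and 2 | 4, so subgroups of order 2 are possible by Lagrange.
The subgroups of order 2 are: {e, a}; {e, b}; {e, c}.
So G has 3 subgroups of order 2.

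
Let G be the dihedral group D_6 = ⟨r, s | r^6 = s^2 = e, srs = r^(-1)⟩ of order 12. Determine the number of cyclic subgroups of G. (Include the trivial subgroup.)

Group the elements of G by the cyclic subgroup they generate; each cyclic subgroup of order d accounts for φ(d) elements.
Cyclic subgroups by order — order 1: 1; order 2: 7; order 3: 1; order 6: 1.
Total: 10.

10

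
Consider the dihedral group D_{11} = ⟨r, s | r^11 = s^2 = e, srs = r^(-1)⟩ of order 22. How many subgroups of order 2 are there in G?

11

|G| = 22 and 2 | 22, so subgroups of order 2 are possible by Lagrange.
The subgroups of order 2 are: {e, r^10s}; {e, r^2s}; {e, r^3s}; {e, r^4s}; … (11 in all).
So G has 11 subgroups of order 2.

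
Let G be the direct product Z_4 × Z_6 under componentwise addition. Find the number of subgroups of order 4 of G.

|G| = 24 and 4 | 24, so subgroups of order 4 are possible by Lagrange.
The subgroups of order 4 are: {(0,0), (0,3), (2,0), (2,3)}; {(0,0), (1,0), (2,0), (3,0)}; {(0,0), (1,3), (2,0), (3,3)}.
So G has 3 subgroups of order 4.

3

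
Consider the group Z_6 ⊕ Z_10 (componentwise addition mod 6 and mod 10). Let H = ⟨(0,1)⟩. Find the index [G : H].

6

|⟨(0,1)⟩| = 10 and |G| = 60.
By Lagrange, [G : H] = |G|/|H| = 60/10 = 6.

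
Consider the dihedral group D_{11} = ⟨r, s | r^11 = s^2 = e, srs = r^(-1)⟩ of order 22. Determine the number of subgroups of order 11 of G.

1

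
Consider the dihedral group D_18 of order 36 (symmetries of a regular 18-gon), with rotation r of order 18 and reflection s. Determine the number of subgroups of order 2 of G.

|G| = 36 and 2 | 36, so subgroups of order 2 are possible by Lagrange.
The subgroups of order 2 are: {e, r^10s}; {e, r^11s}; {e, r^12s}; {e, r^13s}; … (19 in all).
So G has 19 subgroups of order 2.

19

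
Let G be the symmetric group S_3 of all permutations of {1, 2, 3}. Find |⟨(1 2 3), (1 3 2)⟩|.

|⟨(1 2 3)⟩| = 3 and |⟨(1 3 2)⟩| = 3, so |H| is a multiple of lcm(3, 3) = 3 and divides |G| = 6.
Closing under the operation: H = {e, (1 2 3), (1 3 2)}, so |H| = 3.

3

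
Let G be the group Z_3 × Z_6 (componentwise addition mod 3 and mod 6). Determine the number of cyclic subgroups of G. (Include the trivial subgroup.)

10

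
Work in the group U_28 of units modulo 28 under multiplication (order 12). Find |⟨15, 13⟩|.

|⟨15⟩| = 2 and |⟨13⟩| = 2, so |H| is a multiple of lcm(2, 2) = 2 and divides |G| = 12.
Closing under the operation: H = {1, 13, 15, 27}, so |H| = 4.

4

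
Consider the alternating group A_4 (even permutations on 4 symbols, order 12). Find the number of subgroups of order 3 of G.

4

|G| = 12 and 3 | 12, so subgroups of order 3 are possible by Lagrange.
The subgroups of order 3 are: {e, (1 2 3), (1 3 2)}; {e, (1 2 4), (1 4 2)}; {e, (1 3 4), (1 4 3)}; {e, (2 3 4), (2 4 3)}.
So G has 4 subgroups of order 3.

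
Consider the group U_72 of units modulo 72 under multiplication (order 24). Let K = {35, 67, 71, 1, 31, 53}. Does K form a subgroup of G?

67 ∈ K but its inverse 43 ∉ K, so K is not a subgroup.

No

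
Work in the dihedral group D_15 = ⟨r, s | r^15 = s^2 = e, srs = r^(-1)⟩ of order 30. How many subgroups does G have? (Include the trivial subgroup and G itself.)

28

|G| = 30, so by Lagrange every subgroup order divides 30. Divisors: 1, 2, 3, 5, 6, 10, 15, 30.
Subgroups by order — order 1: 1; order 2: 15; order 3: 1; order 5: 1; order 6: 5; order 10: 3; order 15: 1; order 30: 1.
Total: 1 + 15 + 1 + 1 + 5 + 3 + 1 + 1 = 28.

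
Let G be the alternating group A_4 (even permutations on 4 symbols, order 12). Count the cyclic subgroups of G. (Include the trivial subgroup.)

A cyclic subgroup of order d is generated by each of its φ(d) elements of order d, so the cyclic subgroups of order d number (#elements of order d)/φ(d).
Cyclic subgroups by order — order 1: 1; order 2: 3; order 3: 4.
Total: 8.

8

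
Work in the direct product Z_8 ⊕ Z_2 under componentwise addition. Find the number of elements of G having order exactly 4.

An element (a,b) has order lcm(ord(a), ord(b)); count pairs with lcm equal to 4.
Enumerating gives 4 such elements.

4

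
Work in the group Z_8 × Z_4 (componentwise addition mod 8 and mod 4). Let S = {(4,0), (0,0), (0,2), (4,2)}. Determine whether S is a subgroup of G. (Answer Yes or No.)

Yes

|S| = 4 divides |G| = 32, consistent with Lagrange.
S contains the identity, every element's inverse is in S, and S is closed under +: it is a subgroup.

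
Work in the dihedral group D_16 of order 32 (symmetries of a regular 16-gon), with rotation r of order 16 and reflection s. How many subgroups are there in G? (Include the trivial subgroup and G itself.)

36

|G| = 32, so by Lagrange every subgroup order divides 32. Divisors: 1, 2, 4, 8, 16, 32.
Subgroups by order — order 1: 1; order 2: 17; order 4: 9; order 8: 5; order 16: 3; order 32: 1.
Total: 1 + 17 + 9 + 5 + 3 + 1 = 36.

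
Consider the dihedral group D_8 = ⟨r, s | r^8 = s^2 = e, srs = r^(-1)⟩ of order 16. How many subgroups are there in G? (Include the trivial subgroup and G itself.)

|G| = 16, so by Lagrange every subgroup order divides 16. Divisors: 1, 2, 4, 8, 16.
Subgroups by order — order 1: 1; order 2: 9; order 4: 5; order 8: 3; order 16: 1.
Total: 1 + 9 + 5 + 3 + 1 = 19.

19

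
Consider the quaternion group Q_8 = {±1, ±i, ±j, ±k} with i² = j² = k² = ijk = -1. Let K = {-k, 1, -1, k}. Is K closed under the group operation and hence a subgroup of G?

Yes

|K| = 4 divides |G| = 8, consistent with Lagrange.
K contains the identity, every element's inverse is in K, and K is closed under ·: it is a subgroup.
In fact K = ⟨-k⟩.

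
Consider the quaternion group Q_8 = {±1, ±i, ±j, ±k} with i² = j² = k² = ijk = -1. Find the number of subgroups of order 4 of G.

|G| = 8 and 4 | 8, so subgroups of order 4 are possible by Lagrange.
The subgroups of order 4 are: {1, -1, i, -i}; {1, -1, j, -j}; {1, -1, k, -k}.
So G has 3 subgroups of order 4.

3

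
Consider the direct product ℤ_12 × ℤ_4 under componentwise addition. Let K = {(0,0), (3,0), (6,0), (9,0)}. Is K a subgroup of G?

|K| = 4 divides |G| = 48, consistent with Lagrange.
K contains the identity, every element's inverse is in K, and K is closed under +: it is a subgroup.
In fact K = ⟨(9,0)⟩.

Yes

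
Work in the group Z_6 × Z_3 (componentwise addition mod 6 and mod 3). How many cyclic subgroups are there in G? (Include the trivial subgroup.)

Group the elements of G by the cyclic subgroup they generate; each cyclic subgroup of order d accounts for φ(d) elements.
Cyclic subgroups by order — order 1: 1; order 2: 1; order 3: 4; order 6: 4.
Total: 10.

10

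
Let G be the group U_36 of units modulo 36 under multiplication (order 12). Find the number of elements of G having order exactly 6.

6

The elements of order 6 are: 5, 7, 11, 23, 29, 31.
That's 6.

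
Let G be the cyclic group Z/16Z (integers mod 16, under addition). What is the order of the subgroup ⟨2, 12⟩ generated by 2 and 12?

8

|⟨2⟩| = 8 and |⟨12⟩| = 4, so |H| is a multiple of lcm(8, 4) = 8 and divides |G| = 16.
Closing under the operation: H = {0, 2, 4, 6, 8, 10, 12, 14}, so |H| = 8.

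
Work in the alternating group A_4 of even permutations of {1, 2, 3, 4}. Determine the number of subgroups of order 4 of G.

1

|G| = 12 and 4 | 12, so subgroups of order 4 are possible by Lagrange.
The subgroups of order 4 are: {e, (1 2)(3 4), (1 3)(2 4), (1 4)(2 3)}.
So G has 1 subgroup of order 4.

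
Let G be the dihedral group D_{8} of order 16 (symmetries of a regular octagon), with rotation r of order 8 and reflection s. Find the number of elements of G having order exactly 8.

4

The elements of order 8 are: r, r^3, r^5, r^7.
That's 4.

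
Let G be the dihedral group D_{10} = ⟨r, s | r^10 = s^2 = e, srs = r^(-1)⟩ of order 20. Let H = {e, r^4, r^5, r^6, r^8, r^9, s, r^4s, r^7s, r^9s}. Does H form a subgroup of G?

r^9 ∈ H but its inverse r ∉ H, so H is not a subgroup.

No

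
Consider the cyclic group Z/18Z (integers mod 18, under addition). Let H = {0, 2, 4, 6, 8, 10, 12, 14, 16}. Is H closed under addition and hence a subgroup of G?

Yes

|H| = 9 divides |G| = 18, consistent with Lagrange.
H contains the identity, every element's inverse is in H, and H is closed under +: it is a subgroup.
In fact H = ⟨2⟩.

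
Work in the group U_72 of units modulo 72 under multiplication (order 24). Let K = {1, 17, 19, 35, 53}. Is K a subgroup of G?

|K| = 5 does not divide |G| = 24, so by Lagrange K is not a subgroup.

No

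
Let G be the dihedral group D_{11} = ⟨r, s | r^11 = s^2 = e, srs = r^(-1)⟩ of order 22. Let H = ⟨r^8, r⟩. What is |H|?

|⟨r^8⟩| = 11 and |⟨r⟩| = 11, so |H| is a multiple of lcm(11, 11) = 11 and divides |G| = 22.
Closing under the operation: H = {e, r, r^2, r^3, r^4, r^5, r^6, r^7, r^8, r^9, r^10}, so |H| = 11.

11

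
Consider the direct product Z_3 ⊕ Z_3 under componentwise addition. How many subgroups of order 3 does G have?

4

|G| = 9 and 3 | 9, so subgroups of order 3 are possible by Lagrange.
The subgroups of order 3 are: {(0,0), (0,1), (0,2)}; {(0,0), (1,0), (2,0)}; {(0,0), (1,1), (2,2)}; {(0,0), (1,2), (2,1)}.
So G has 4 subgroups of order 3.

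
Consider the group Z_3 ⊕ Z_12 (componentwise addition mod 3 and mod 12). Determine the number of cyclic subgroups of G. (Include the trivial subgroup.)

A cyclic subgroup of order d is generated by each of its φ(d) elements of order d, so the cyclic subgroups of order d number (#elements of order d)/φ(d).
Cyclic subgroups by order — order 1: 1; order 2: 1; order 3: 4; order 4: 1; order 6: 4; order 12: 4.
Total: 15.

15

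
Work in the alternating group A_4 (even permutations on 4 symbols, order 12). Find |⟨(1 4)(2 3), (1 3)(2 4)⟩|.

|⟨(1 4)(2 3)⟩| = 2 and |⟨(1 3)(2 4)⟩| = 2, so |H| is a multiple of lcm(2, 2) = 2 and divides |G| = 12.
Closing under the operation: H = {e, (1 2)(3 4), (1 3)(2 4), (1 4)(2 3)}, so |H| = 4.

4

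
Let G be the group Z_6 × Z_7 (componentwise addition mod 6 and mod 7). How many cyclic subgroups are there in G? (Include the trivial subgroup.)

8

Group the elements of G by the cyclic subgroup they generate; each cyclic subgroup of order d accounts for φ(d) elements.
Cyclic subgroups by order — order 1: 1; order 2: 1; order 3: 1; order 6: 1; order 7: 1; order 14: 1; order 21: 1; order 42: 1.
Total: 8.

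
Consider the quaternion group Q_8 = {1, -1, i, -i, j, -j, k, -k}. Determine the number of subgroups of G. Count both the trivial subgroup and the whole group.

|G| = 8, so by Lagrange every subgroup order divides 8. Divisors: 1, 2, 4, 8.
Subgroups by order — order 1: 1; order 2: 1; order 4: 3; order 8: 1.
Total: 1 + 1 + 3 + 1 = 6.

6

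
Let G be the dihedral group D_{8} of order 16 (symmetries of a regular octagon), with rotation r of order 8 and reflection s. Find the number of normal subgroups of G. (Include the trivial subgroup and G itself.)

G has 19 subgroups. Checking conjugation-invariance by order — order 1: 1/1 normal; order 2: 1/9 normal; order 4: 1/5 normal; order 8: 3/3 normal; order 16: 1/1 normal.
Total normal subgroups: 7.

7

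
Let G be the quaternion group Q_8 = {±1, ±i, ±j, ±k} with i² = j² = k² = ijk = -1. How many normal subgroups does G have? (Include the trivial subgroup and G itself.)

6

G has 6 subgroups. Checking conjugation-invariance by order — order 1: 1/1 normal; order 2: 1/1 normal; order 4: 3/3 normal; order 8: 1/1 normal.
Total normal subgroups: 6.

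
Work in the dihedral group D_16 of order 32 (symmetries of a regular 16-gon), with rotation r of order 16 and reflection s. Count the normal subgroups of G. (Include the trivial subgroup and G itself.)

G has 36 subgroups. Checking conjugation-invariance by order — order 1: 1/1 normal; order 2: 1/17 normal; order 4: 1/9 normal; order 8: 1/5 normal; order 16: 3/3 normal; order 32: 1/1 normal.
Total normal subgroups: 8.

8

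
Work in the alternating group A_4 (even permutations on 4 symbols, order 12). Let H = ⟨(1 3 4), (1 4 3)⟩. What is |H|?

3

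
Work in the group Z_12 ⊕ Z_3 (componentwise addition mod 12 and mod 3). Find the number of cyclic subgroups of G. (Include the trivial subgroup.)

15

A cyclic subgroup of order d is generated by each of its φ(d) elements of order d, so the cyclic subgroups of order d number (#elements of order d)/φ(d).
Cyclic subgroups by order — order 1: 1; order 2: 1; order 3: 4; order 4: 1; order 6: 4; order 12: 4.
Total: 15.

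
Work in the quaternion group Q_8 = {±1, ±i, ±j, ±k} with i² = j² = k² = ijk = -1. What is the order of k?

4

Computing powers of k: the smallest k with (k)^k = e is k = 4.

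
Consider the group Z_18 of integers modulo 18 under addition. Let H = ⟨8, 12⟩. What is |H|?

|⟨8⟩| = 9 and |⟨12⟩| = 3, so |H| is a multiple of lcm(9, 3) = 9 and divides |G| = 18.
Closing under the operation: H = {0, 2, 4, 6, 8, 10, 12, 14, 16}, so |H| = 9.

9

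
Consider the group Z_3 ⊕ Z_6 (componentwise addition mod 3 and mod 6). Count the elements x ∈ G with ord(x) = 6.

An element (a,b) has order lcm(ord(a), ord(b)); count pairs with lcm equal to 6.
Enumerating gives 8 such elements.

8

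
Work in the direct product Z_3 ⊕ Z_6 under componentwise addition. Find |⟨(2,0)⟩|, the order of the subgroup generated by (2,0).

The order of (2,0) in Z_3 × Z_6 is lcm(ord(2) in Z_3, ord(0) in Z_6).
ord(2) = 3 and ord(0) = 1, so |⟨(2,0)⟩| = lcm(3, 1) = 3.

3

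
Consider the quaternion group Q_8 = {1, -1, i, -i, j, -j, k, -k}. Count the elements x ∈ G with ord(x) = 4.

The elements of order 4 are: i, -i, j, -j, k, -k.
That's 6.

6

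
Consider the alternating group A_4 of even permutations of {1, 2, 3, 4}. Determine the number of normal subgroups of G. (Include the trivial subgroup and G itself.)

3

G has 10 subgroups. Checking conjugation-invariance by order — order 1: 1/1 normal; order 2: 0/3 normal; order 3: 0/4 normal; order 4: 1/1 normal; order 12: 1/1 normal.
Total normal subgroups: 3.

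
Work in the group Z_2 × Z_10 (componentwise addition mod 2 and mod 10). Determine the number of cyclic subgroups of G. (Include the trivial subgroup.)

8

Each element a generates a cyclic subgroup ⟨a⟩; distinct elements may generate the same one (a cyclic group of order d has φ(d) generators).
Cyclic subgroups by order — order 1: 1; order 2: 3; order 5: 1; order 10: 3.
Total: 8.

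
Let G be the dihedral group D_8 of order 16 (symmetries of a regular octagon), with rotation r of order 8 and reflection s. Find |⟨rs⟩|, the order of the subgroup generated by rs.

2

Computing powers of rs: the smallest k with (rs)^k = e is k = 2.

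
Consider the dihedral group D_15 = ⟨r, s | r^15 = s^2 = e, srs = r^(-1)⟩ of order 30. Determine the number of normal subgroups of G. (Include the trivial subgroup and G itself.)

G has 28 subgroups. Checking conjugation-invariance by order — order 1: 1/1 normal; order 2: 0/15 normal; order 3: 1/1 normal; order 5: 1/1 normal; order 6: 0/5 normal; order 10: 0/3 normal; order 15: 1/1 normal; order 30: 1/1 normal.
Total normal subgroups: 5.

5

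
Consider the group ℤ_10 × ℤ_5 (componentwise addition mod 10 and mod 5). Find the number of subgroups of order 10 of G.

|G| = 50 and 10 | 50, so subgroups of order 10 are possible by Lagrange.
The subgroups of order 10 are: {(0,0), (0,1), (0,2), (0,3), (0,4), (5,0), (5,1), (5,2), (5,3), (5,4)}; {(0,0), (1,0), (2,0), (3,0), (4,0), (5,0), (6,0), (7,0), (8,0), (9,0)}; {(0,0), (1,1), (2,2), (3,3), (4,4), (5,0), (6,1), (7,2), (8,3), (9,4)}; {(0,0), (1,2), (2,4), (3,1), (4,3), (5,0), (6,2), (7,4), (8,1), (9,3)}; … (6 in all).
So G has 6 subgroups of order 10.

6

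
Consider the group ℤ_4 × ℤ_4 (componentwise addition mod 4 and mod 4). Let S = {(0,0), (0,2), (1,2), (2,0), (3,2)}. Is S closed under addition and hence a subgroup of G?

No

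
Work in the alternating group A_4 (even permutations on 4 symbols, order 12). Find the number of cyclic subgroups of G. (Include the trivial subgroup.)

Each element a generates a cyclic subgroup ⟨a⟩; distinct elements may generate the same one (a cyclic group of order d has φ(d) generators).
Cyclic subgroups by order — order 1: 1; order 2: 3; order 3: 4.
Total: 8.

8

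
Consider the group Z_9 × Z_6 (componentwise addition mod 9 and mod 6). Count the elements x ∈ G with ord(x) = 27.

An element (a,b) has order lcm(ord(a), ord(b)); count pairs with lcm equal to 27.
Enumerating gives 0 such elements.

0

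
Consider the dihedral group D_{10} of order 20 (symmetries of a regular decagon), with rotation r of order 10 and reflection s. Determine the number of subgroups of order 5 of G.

|G| = 20 and 5 | 20, so subgroups of order 5 are possible by Lagrange.
The subgroups of order 5 are: {e, r^2, r^4, r^6, r^8}.
So G has 1 subgroup of order 5.

1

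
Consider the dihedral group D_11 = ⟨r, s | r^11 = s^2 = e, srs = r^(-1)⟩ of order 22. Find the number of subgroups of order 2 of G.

11

|G| = 22 and 2 | 22, so subgroups of order 2 are possible by Lagrange.
The subgroups of order 2 are: {e, r^10s}; {e, r^2s}; {e, r^3s}; {e, r^4s}; … (11 in all).
So G has 11 subgroups of order 2.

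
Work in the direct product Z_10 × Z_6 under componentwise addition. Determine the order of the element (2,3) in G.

10

The order of (2,3) in Z_10 × Z_6 is lcm(ord(2) in Z_10, ord(3) in Z_6).
ord(2) = 5 and ord(3) = 2, so |⟨(2,3)⟩| = lcm(5, 2) = 10.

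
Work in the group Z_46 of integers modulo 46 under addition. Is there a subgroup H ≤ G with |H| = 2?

Yes

2 | 46. A subgroup of order 2 is {0, 23}.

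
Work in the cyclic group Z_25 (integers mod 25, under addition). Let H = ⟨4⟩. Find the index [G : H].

1

|⟨4⟩| = 25 and |G| = 25.
By Lagrange, [G : H] = |G|/|H| = 25/25 = 1.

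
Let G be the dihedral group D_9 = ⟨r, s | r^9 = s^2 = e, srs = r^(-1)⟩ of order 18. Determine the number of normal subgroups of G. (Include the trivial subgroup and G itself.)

4

G has 16 subgroups. Checking conjugation-invariance by order — order 1: 1/1 normal; order 2: 0/9 normal; order 3: 1/1 normal; order 6: 0/3 normal; order 9: 1/1 normal; order 18: 1/1 normal.
Total normal subgroups: 4.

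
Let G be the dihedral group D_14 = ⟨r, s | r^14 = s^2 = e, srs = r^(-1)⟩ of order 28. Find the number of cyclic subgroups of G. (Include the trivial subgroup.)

18

Group the elements of G by the cyclic subgroup they generate; each cyclic subgroup of order d accounts for φ(d) elements.
Cyclic subgroups by order — order 1: 1; order 2: 15; order 7: 1; order 14: 1.
Total: 18.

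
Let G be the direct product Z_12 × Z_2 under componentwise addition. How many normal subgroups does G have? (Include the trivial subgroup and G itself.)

16

G is abelian, so every subgroup is normal.
G has 16 subgroups in total, hence 16 normal subgroups.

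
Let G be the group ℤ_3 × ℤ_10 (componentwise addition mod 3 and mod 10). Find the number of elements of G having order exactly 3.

An element (a,b) has order lcm(ord(a), ord(b)); count pairs with lcm equal to 3.
Enumerating gives 2 such elements.

2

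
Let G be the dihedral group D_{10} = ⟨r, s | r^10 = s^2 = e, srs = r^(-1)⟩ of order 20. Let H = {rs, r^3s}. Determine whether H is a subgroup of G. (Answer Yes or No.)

No

The identity e ∉ H, so H is not a subgroup.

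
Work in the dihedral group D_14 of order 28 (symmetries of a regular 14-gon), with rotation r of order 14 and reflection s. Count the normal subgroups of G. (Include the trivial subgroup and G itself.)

7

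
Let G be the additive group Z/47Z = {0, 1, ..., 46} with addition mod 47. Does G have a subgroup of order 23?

No

23 does not divide |G| = 47, so by Lagrange no subgroup of order 23 exists.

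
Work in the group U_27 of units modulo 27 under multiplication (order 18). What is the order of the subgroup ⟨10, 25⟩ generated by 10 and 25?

|⟨10⟩| = 3 and |⟨25⟩| = 9, so |H| is a multiple of lcm(3, 9) = 9 and divides |G| = 18.
Closing under the operation: H = {1, 4, 7, 10, 13, 16, 19, 22, 25}, so |H| = 9.

9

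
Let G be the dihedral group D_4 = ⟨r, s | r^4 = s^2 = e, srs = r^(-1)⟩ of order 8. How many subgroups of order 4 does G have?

|G| = 8 and 4 | 8, so subgroups of order 4 are possible by Lagrange.
The subgroups of order 4 are: {e, r, r^2, r^3}; {e, r^2, s, r^2s}; {e, r^2, rs, r^3s}.
So G has 3 subgroups of order 4.

3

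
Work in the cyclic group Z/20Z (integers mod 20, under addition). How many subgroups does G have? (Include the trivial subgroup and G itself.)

A cyclic group of order 20 has exactly one subgroup for each divisor of 20.
Divisors of 20: 1, 2, 4, 5, 10, 20.
So Z/20Z has 6 subgroups.

6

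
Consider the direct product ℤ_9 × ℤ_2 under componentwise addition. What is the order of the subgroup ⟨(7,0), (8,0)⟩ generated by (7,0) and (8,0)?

|⟨(7,0)⟩| = 9 and |⟨(8,0)⟩| = 9, so |H| is a multiple of lcm(9, 9) = 9 and divides |G| = 18.
Closing under the operation: H = {(0,0), (1,0), (2,0), (3,0), (4,0), (5,0), (6,0), (7,0), (8,0)}, so |H| = 9.

9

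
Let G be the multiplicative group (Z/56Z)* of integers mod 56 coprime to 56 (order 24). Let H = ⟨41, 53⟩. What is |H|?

12

|⟨41⟩| = 2 and |⟨53⟩| = 6, so |H| is a multiple of lcm(2, 6) = 6 and divides |G| = 24.
Closing under the operation: H = {1, 5, 9, 13, 17, 25, 29, 33, 37, 41, 45, 53}, so |H| = 12.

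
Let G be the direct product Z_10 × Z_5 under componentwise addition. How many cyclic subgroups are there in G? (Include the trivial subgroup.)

14

Group the elements of G by the cyclic subgroup they generate; each cyclic subgroup of order d accounts for φ(d) elements.
Cyclic subgroups by order — order 1: 1; order 2: 1; order 5: 6; order 10: 6.
Total: 14.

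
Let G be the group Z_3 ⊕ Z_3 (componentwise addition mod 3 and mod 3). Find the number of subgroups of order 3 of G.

|G| = 9 and 3 | 9, so subgroups of order 3 are possible by Lagrange.
The subgroups of order 3 are: {(0,0), (0,1), (0,2)}; {(0,0), (1,0), (2,0)}; {(0,0), (1,1), (2,2)}; {(0,0), (1,2), (2,1)}.
So G has 4 subgroups of order 3.

4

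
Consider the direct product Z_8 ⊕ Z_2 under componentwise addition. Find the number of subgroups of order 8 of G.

3

|G| = 16 and 8 | 16, so subgroups of order 8 are possible by Lagrange.
The subgroups of order 8 are: {(0,0), (0,1), (2,0), (2,1), (4,0), (4,1), (6,0), (6,1)}; {(0,0), (1,0), (2,0), (3,0), (4,0), (5,0), (6,0), (7,0)}; {(0,0), (1,1), (2,0), (3,1), (4,0), (5,1), (6,0), (7,1)}.
So G has 3 subgroups of order 8.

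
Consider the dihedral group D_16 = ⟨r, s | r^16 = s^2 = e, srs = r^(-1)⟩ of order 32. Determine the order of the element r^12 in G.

Computing powers of r^12: the smallest k with (r^12)^k = e is k = 4.

4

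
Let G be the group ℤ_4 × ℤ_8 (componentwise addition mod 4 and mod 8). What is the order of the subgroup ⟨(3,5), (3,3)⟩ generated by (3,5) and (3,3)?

16

|⟨(3,5)⟩| = 8 and |⟨(3,3)⟩| = 8, so |H| is a multiple of lcm(8, 8) = 8 and divides |G| = 32.
Closing under the operation: H = {(0,0), (0,2), (0,4), (0,6), (1,1), (1,3), (1,5), (1,7), (2,0), (2,2), (2,4), (2,6), (3,1), (3,3), (3,5), (3,7)}, so |H| = 16.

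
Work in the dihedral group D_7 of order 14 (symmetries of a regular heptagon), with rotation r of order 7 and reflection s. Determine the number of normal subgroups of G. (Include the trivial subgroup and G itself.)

3

G has 10 subgroups. Checking conjugation-invariance by order — order 1: 1/1 normal; order 2: 0/7 normal; order 7: 1/1 normal; order 14: 1/1 normal.
Total normal subgroups: 3.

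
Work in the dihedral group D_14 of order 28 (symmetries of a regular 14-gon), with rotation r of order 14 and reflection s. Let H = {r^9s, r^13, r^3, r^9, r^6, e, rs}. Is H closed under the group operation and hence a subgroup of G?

No

r^9 ∈ H but its inverse r^5 ∉ H, so H is not a subgroup.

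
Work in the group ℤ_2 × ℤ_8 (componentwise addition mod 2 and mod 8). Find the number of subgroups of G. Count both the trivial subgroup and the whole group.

11

|G| = 16, so by Lagrange every subgroup order divides 16. Divisors: 1, 2, 4, 8, 16.
Subgroups by order — order 1: 1; order 2: 3; order 4: 3; order 8: 3; order 16: 1.
Total: 1 + 3 + 3 + 3 + 1 = 11.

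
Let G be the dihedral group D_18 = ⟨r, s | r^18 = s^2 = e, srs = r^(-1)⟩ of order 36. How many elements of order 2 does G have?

19

Enumerating element orders in G gives 19 elements of order 2.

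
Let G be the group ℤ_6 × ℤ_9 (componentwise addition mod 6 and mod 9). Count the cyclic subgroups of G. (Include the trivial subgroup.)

Group the elements of G by the cyclic subgroup they generate; each cyclic subgroup of order d accounts for φ(d) elements.
Cyclic subgroups by order — order 1: 1; order 2: 1; order 3: 4; order 6: 4; order 9: 3; order 18: 3.
Total: 16.

16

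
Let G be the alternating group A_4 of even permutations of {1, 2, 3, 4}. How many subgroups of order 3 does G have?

|G| = 12 and 3 | 12, so subgroups of order 3 are possible by Lagrange.
The subgroups of order 3 are: {e, (1 2 3), (1 3 2)}; {e, (1 2 4), (1 4 2)}; {e, (1 3 4), (1 4 3)}; {e, (2 3 4), (2 4 3)}.
So G has 4 subgroups of order 3.

4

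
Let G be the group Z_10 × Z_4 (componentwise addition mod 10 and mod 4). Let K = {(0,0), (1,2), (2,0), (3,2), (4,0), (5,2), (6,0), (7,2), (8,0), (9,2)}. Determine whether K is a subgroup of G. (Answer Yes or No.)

|K| = 10 divides |G| = 40, consistent with Lagrange.
K contains the identity, every element's inverse is in K, and K is closed under +: it is a subgroup.
In fact K = ⟨(1,2)⟩.

Yes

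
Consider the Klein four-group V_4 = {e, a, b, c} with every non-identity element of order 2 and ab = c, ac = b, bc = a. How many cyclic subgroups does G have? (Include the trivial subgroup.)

A cyclic subgroup of order d is generated by each of its φ(d) elements of order d, so the cyclic subgroups of order d number (#elements of order d)/φ(d).
Cyclic subgroups by order — order 1: 1; order 2: 3.
Total: 4.

4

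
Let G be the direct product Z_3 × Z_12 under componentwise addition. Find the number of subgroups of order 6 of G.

4

|G| = 36 and 6 | 36, so subgroups of order 6 are possible by Lagrange.
The subgroups of order 6 are: {(0,0), (0,2), (0,4), (0,6), (0,8), (0,10)}; {(0,0), (0,6), (1,0), (1,6), (2,0), (2,6)}; {(0,0), (0,6), (1,4), (1,10), (2,2), (2,8)}; {(0,0), (0,6), (1,2), (1,8), (2,4), (2,10)}.
So G has 4 subgroups of order 6.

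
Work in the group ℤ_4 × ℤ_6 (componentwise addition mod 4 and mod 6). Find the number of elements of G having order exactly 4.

4

An element (a,b) has order lcm(ord(a), ord(b)); count pairs with lcm equal to 4.
Enumerating gives 4 such elements.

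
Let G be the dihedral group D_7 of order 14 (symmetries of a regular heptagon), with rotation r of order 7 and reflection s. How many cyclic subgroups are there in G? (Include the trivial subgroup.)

9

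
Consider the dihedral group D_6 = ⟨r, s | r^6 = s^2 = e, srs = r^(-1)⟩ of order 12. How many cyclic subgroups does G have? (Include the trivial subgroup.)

10

A cyclic subgroup of order d is generated by each of its φ(d) elements of order d, so the cyclic subgroups of order d number (#elements of order d)/φ(d).
Cyclic subgroups by order — order 1: 1; order 2: 7; order 3: 1; order 6: 1.
Total: 10.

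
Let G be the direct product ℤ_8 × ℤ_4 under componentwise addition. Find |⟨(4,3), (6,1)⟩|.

16

|⟨(4,3)⟩| = 4 and |⟨(6,1)⟩| = 4, so |H| is a multiple of lcm(4, 4) = 4 and divides |G| = 32.
Closing under the operation: H = {(0,0), (0,1), (0,2), (0,3), (2,0), (2,1), (2,2), (2,3), (4,0), (4,1), (4,2), (4,3), (6,0), (6,1), (6,2), (6,3)}, so |H| = 16.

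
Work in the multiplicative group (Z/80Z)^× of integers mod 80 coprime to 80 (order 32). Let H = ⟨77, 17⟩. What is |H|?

16

|⟨77⟩| = 4 and |⟨17⟩| = 4, so |H| is a multiple of lcm(4, 4) = 4 and divides |G| = 32.
Closing under the operation: H = {1, 9, 13, 17, 21, 29, 33, 37, 41, 49, 53, 57, 61, 69, 73, 77}, so |H| = 16.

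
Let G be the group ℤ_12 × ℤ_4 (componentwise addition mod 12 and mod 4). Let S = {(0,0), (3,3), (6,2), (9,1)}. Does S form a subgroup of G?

Yes

|S| = 4 divides |G| = 48, consistent with Lagrange.
S contains the identity, every element's inverse is in S, and S is closed under +: it is a subgroup.
In fact S = ⟨(9,1)⟩.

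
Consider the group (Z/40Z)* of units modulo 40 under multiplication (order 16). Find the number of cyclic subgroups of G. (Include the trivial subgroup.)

12

Group the elements of G by the cyclic subgroup they generate; each cyclic subgroup of order d accounts for φ(d) elements.
Cyclic subgroups by order — order 1: 1; order 2: 7; order 4: 4.
Total: 12.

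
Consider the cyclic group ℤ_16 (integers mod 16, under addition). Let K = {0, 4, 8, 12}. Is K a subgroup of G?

|K| = 4 divides |G| = 16, consistent with Lagrange.
K contains the identity, every element's inverse is in K, and K is closed under +: it is a subgroup.
In fact K = ⟨4⟩.

Yes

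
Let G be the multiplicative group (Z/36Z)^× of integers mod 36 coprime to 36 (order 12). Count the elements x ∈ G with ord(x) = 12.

0

No element of G has order 12 (even though 12 | 12).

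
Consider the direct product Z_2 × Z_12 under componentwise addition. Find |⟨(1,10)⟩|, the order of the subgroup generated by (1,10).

The order of (1,10) in Z_2 × Z_12 is lcm(ord(1) in Z_2, ord(10) in Z_12).
ord(1) = 2 and ord(10) = 6, so |⟨(1,10)⟩| = lcm(2, 6) = 6.

6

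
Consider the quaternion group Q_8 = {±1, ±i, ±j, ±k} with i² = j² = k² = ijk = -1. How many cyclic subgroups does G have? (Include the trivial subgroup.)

5

Group the elements of G by the cyclic subgroup they generate; each cyclic subgroup of order d accounts for φ(d) elements.
Cyclic subgroups by order — order 1: 1; order 2: 1; order 4: 3.
Total: 5.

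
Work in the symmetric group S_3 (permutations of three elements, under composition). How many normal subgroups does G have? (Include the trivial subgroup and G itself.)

3

G has 6 subgroups. Checking conjugation-invariance by order — order 1: 1/1 normal; order 2: 0/3 normal; order 3: 1/1 normal; order 6: 1/1 normal.
Total normal subgroups: 3.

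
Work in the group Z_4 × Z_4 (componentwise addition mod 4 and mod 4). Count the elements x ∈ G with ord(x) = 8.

0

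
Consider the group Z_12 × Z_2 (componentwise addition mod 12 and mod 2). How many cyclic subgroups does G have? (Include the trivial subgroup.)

Each element a generates a cyclic subgroup ⟨a⟩; distinct elements may generate the same one (a cyclic group of order d has φ(d) generators).
Cyclic subgroups by order — order 1: 1; order 2: 3; order 3: 1; order 4: 2; order 6: 3; order 12: 2.
Total: 12.

12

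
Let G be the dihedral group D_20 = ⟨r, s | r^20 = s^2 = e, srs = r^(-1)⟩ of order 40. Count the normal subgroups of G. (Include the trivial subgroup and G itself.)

G has 48 subgroups. Checking conjugation-invariance by order — order 1: 1/1 normal; order 2: 1/21 normal; order 4: 1/11 normal; order 5: 1/1 normal; order 8: 0/5 normal; order 10: 1/5 normal; order 20: 3/3 normal; order 40: 1/1 normal.
Total normal subgroups: 9.

9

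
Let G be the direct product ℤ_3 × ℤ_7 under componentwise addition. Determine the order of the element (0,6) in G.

7

The order of (0,6) in Z_3 × Z_7 is lcm(ord(0) in Z_3, ord(6) in Z_7).
ord(0) = 1 and ord(6) = 7, so |⟨(0,6)⟩| = lcm(1, 7) = 7.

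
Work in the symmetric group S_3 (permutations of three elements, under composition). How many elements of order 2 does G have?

The elements of order 2 are: (2 3), (1 2), (1 3).
That's 3.

3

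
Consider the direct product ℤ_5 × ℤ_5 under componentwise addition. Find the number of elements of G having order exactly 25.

0

An element (a,b) has order lcm(ord(a), ord(b)); count pairs with lcm equal to 25.
Enumerating gives 0 such elements.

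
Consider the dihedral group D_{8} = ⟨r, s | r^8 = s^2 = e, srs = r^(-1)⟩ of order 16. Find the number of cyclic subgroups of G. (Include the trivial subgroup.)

A cyclic subgroup of order d is generated by each of its φ(d) elements of order d, so the cyclic subgroups of order d number (#elements of order d)/φ(d).
Cyclic subgroups by order — order 1: 1; order 2: 9; order 4: 1; order 8: 1.
Total: 12.

12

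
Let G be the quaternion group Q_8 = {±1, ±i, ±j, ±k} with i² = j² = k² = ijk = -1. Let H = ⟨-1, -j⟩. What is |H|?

|⟨-1⟩| = 2 and |⟨-j⟩| = 4, so |H| is a multiple of lcm(2, 4) = 4 and divides |G| = 8.
Closing under the operation: H = {1, -1, j, -j}, so |H| = 4.

4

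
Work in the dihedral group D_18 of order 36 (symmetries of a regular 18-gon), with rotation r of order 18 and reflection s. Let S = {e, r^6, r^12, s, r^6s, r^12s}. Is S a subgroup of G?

|S| = 6 divides |G| = 36, consistent with Lagrange.
S contains the identity, every element's inverse is in S, and S is closed under ·: it is a subgroup.

Yes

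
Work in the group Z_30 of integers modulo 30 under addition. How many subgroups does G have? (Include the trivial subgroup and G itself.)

8

A cyclic group of order 30 has exactly one subgroup for each divisor of 30.
Divisors of 30: 1, 2, 3, 5, 6, 10, 15, 30.
So Z_30 has 8 subgroups.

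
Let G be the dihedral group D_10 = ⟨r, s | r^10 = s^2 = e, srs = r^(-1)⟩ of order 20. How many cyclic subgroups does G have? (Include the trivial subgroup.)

A cyclic subgroup of order d is generated by each of its φ(d) elements of order d, so the cyclic subgroups of order d number (#elements of order d)/φ(d).
Cyclic subgroups by order — order 1: 1; order 2: 11; order 5: 1; order 10: 1.
Total: 14.

14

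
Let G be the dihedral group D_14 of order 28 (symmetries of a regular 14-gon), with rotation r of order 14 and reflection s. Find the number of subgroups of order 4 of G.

|G| = 28 and 4 | 28, so subgroups of order 4 are possible by Lagrange.
The subgroups of order 4 are: {e, r^7, r^3s, r^10s}; {e, r^7, r^4s, r^11s}; {e, r^7, r^5s, r^12s}; {e, r^7, r^6s, r^13s}; … (7 in all).
So G has 7 subgroups of order 4.

7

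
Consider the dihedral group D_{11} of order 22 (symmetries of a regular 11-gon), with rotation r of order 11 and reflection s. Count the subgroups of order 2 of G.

|G| = 22 and 2 | 22, so subgroups of order 2 are possible by Lagrange.
The subgroups of order 2 are: {e, r^10s}; {e, r^2s}; {e, r^3s}; {e, r^4s}; … (11 in all).
So G has 11 subgroups of order 2.

11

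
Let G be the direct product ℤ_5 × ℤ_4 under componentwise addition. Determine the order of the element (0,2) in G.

2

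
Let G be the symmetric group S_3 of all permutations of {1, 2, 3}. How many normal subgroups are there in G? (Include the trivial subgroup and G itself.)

3

G has 6 subgroups. Checking conjugation-invariance by order — order 1: 1/1 normal; order 2: 0/3 normal; order 3: 1/1 normal; order 6: 1/1 normal.
Total normal subgroups: 3.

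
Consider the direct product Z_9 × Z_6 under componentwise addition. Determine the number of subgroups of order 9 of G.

4

|G| = 54 and 9 | 54, so subgroups of order 9 are possible by Lagrange.
The subgroups of order 9 are: {(0,0), (0,2), (0,4), (3,0), (3,2), (3,4), (6,0), (6,2), (6,4)}; {(0,0), (1,0), (2,0), (3,0), (4,0), (5,0), (6,0), (7,0), (8,0)}; {(0,0), (1,2), (2,4), (3,0), (4,2), (5,4), (6,0), (7,2), (8,4)}; {(0,0), (1,4), (2,2), (3,0), (4,4), (5,2), (6,0), (7,4), (8,2)}.
So G has 4 subgroups of order 9.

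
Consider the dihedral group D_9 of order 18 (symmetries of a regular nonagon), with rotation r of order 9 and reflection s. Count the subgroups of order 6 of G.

3

|G| = 18 and 6 | 18, so subgroups of order 6 are possible by Lagrange.
The subgroups of order 6 are: {e, r^3, r^6, r^2s, r^5s, r^8s}; {e, r^3, r^6, s, r^3s, r^6s}; {e, r^3, r^6, rs, r^4s, r^7s}.
So G has 3 subgroups of order 6.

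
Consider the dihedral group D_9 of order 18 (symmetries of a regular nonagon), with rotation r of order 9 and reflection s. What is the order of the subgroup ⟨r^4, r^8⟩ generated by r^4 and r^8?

9

|⟨r^4⟩| = 9 and |⟨r^8⟩| = 9, so |H| is a multiple of lcm(9, 9) = 9 and divides |G| = 18.
Closing under the operation: H = {e, r, r^2, r^3, r^4, r^5, r^6, r^7, r^8}, so |H| = 9.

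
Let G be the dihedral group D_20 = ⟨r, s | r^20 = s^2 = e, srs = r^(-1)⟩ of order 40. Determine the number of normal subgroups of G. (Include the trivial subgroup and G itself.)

G has 48 subgroups. Checking conjugation-invariance by order — order 1: 1/1 normal; order 2: 1/21 normal; order 4: 1/11 normal; order 5: 1/1 normal; order 8: 0/5 normal; order 10: 1/5 normal; order 20: 3/3 normal; order 40: 1/1 normal.
Total normal subgroups: 9.

9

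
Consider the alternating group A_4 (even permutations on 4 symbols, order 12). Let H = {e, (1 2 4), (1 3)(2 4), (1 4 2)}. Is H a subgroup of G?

No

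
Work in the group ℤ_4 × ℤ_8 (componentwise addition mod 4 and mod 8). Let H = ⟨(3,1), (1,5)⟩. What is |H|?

|⟨(3,1)⟩| = 8 and |⟨(1,5)⟩| = 8, so |H| is a multiple of lcm(8, 8) = 8 and divides |G| = 32.
Closing under the operation: H = {(0,0), (0,2), (0,4), (0,6), (1,1), (1,3), (1,5), (1,7), (2,0), (2,2), (2,4), (2,6), (3,1), (3,3), (3,5), (3,7)}, so |H| = 16.

16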